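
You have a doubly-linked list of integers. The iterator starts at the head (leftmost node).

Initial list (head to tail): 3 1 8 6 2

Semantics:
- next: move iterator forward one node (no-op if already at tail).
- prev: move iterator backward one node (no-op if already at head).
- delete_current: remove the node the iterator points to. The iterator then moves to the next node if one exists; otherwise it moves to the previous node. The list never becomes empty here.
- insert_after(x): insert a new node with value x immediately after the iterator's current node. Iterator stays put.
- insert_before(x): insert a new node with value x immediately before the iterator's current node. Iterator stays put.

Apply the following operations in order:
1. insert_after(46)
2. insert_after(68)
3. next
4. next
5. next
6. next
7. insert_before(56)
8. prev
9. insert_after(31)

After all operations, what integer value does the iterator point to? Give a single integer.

After 1 (insert_after(46)): list=[3, 46, 1, 8, 6, 2] cursor@3
After 2 (insert_after(68)): list=[3, 68, 46, 1, 8, 6, 2] cursor@3
After 3 (next): list=[3, 68, 46, 1, 8, 6, 2] cursor@68
After 4 (next): list=[3, 68, 46, 1, 8, 6, 2] cursor@46
After 5 (next): list=[3, 68, 46, 1, 8, 6, 2] cursor@1
After 6 (next): list=[3, 68, 46, 1, 8, 6, 2] cursor@8
After 7 (insert_before(56)): list=[3, 68, 46, 1, 56, 8, 6, 2] cursor@8
After 8 (prev): list=[3, 68, 46, 1, 56, 8, 6, 2] cursor@56
After 9 (insert_after(31)): list=[3, 68, 46, 1, 56, 31, 8, 6, 2] cursor@56

Answer: 56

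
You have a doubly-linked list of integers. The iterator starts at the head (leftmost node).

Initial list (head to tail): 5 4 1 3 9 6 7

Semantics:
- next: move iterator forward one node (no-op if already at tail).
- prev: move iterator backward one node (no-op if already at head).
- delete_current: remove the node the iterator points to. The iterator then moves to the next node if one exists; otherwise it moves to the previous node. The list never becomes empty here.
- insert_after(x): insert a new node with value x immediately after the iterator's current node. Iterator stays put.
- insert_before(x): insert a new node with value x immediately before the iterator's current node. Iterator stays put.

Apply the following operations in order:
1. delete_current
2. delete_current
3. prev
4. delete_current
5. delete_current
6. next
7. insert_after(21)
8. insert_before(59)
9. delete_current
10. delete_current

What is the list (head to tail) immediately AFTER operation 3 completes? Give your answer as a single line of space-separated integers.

Answer: 1 3 9 6 7

Derivation:
After 1 (delete_current): list=[4, 1, 3, 9, 6, 7] cursor@4
After 2 (delete_current): list=[1, 3, 9, 6, 7] cursor@1
After 3 (prev): list=[1, 3, 9, 6, 7] cursor@1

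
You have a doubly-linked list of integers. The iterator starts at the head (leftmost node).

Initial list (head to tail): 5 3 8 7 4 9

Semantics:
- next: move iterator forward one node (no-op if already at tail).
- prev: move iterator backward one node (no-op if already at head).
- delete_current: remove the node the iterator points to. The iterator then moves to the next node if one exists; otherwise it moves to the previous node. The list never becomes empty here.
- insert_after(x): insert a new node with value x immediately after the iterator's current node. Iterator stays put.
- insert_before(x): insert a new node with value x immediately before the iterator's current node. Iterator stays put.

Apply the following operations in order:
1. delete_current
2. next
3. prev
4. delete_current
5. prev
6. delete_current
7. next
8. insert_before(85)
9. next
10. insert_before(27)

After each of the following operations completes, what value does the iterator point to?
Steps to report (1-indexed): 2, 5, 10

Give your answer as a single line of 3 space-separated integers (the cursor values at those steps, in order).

After 1 (delete_current): list=[3, 8, 7, 4, 9] cursor@3
After 2 (next): list=[3, 8, 7, 4, 9] cursor@8
After 3 (prev): list=[3, 8, 7, 4, 9] cursor@3
After 4 (delete_current): list=[8, 7, 4, 9] cursor@8
After 5 (prev): list=[8, 7, 4, 9] cursor@8
After 6 (delete_current): list=[7, 4, 9] cursor@7
After 7 (next): list=[7, 4, 9] cursor@4
After 8 (insert_before(85)): list=[7, 85, 4, 9] cursor@4
After 9 (next): list=[7, 85, 4, 9] cursor@9
After 10 (insert_before(27)): list=[7, 85, 4, 27, 9] cursor@9

Answer: 8 8 9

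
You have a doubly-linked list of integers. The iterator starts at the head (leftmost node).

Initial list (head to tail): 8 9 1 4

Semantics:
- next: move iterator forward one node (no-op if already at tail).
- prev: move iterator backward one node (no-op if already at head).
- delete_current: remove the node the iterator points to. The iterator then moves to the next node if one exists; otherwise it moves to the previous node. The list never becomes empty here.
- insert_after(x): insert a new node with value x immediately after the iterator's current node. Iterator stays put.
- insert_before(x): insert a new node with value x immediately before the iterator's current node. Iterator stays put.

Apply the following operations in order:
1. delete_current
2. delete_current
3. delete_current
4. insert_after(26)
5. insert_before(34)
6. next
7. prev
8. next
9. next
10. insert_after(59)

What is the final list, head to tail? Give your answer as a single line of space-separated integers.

After 1 (delete_current): list=[9, 1, 4] cursor@9
After 2 (delete_current): list=[1, 4] cursor@1
After 3 (delete_current): list=[4] cursor@4
After 4 (insert_after(26)): list=[4, 26] cursor@4
After 5 (insert_before(34)): list=[34, 4, 26] cursor@4
After 6 (next): list=[34, 4, 26] cursor@26
After 7 (prev): list=[34, 4, 26] cursor@4
After 8 (next): list=[34, 4, 26] cursor@26
After 9 (next): list=[34, 4, 26] cursor@26
After 10 (insert_after(59)): list=[34, 4, 26, 59] cursor@26

Answer: 34 4 26 59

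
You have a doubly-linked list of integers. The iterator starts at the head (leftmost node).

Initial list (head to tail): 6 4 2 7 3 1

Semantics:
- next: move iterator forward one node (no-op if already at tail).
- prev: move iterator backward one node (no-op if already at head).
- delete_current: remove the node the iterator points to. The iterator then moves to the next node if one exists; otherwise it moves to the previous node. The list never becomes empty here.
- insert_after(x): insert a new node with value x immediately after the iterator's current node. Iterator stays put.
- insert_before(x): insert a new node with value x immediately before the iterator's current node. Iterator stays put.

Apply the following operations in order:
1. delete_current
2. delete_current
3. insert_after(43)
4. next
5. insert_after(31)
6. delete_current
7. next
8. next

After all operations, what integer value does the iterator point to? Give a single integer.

After 1 (delete_current): list=[4, 2, 7, 3, 1] cursor@4
After 2 (delete_current): list=[2, 7, 3, 1] cursor@2
After 3 (insert_after(43)): list=[2, 43, 7, 3, 1] cursor@2
After 4 (next): list=[2, 43, 7, 3, 1] cursor@43
After 5 (insert_after(31)): list=[2, 43, 31, 7, 3, 1] cursor@43
After 6 (delete_current): list=[2, 31, 7, 3, 1] cursor@31
After 7 (next): list=[2, 31, 7, 3, 1] cursor@7
After 8 (next): list=[2, 31, 7, 3, 1] cursor@3

Answer: 3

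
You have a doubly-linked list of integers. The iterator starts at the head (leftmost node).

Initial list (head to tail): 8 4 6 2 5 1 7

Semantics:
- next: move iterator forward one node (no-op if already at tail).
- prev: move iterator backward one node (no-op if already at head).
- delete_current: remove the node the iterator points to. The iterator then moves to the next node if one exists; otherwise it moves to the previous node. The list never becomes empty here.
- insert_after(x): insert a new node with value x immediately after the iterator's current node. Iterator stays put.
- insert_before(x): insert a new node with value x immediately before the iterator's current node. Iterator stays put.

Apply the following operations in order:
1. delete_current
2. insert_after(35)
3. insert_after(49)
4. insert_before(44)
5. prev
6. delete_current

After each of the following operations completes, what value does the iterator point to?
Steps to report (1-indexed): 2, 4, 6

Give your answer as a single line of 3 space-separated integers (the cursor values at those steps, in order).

Answer: 4 4 4

Derivation:
After 1 (delete_current): list=[4, 6, 2, 5, 1, 7] cursor@4
After 2 (insert_after(35)): list=[4, 35, 6, 2, 5, 1, 7] cursor@4
After 3 (insert_after(49)): list=[4, 49, 35, 6, 2, 5, 1, 7] cursor@4
After 4 (insert_before(44)): list=[44, 4, 49, 35, 6, 2, 5, 1, 7] cursor@4
After 5 (prev): list=[44, 4, 49, 35, 6, 2, 5, 1, 7] cursor@44
After 6 (delete_current): list=[4, 49, 35, 6, 2, 5, 1, 7] cursor@4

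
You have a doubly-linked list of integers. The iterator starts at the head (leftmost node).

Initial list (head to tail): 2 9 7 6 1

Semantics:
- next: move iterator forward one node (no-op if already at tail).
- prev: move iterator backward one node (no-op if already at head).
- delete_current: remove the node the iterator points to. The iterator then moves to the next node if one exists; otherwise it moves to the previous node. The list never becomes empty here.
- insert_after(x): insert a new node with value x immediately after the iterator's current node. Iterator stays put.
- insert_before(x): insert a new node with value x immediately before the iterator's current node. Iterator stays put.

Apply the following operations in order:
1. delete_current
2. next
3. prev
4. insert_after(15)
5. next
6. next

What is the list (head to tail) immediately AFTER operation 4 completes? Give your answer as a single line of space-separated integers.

After 1 (delete_current): list=[9, 7, 6, 1] cursor@9
After 2 (next): list=[9, 7, 6, 1] cursor@7
After 3 (prev): list=[9, 7, 6, 1] cursor@9
After 4 (insert_after(15)): list=[9, 15, 7, 6, 1] cursor@9

Answer: 9 15 7 6 1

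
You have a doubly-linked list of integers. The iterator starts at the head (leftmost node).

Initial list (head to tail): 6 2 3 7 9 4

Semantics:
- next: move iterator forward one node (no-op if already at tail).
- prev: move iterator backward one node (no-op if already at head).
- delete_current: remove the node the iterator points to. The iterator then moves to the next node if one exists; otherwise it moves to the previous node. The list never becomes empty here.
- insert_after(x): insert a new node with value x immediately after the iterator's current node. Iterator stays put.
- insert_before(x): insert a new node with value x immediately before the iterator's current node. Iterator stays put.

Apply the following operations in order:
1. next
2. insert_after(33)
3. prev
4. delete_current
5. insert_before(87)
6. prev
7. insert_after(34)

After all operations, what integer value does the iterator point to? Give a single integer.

Answer: 87

Derivation:
After 1 (next): list=[6, 2, 3, 7, 9, 4] cursor@2
After 2 (insert_after(33)): list=[6, 2, 33, 3, 7, 9, 4] cursor@2
After 3 (prev): list=[6, 2, 33, 3, 7, 9, 4] cursor@6
After 4 (delete_current): list=[2, 33, 3, 7, 9, 4] cursor@2
After 5 (insert_before(87)): list=[87, 2, 33, 3, 7, 9, 4] cursor@2
After 6 (prev): list=[87, 2, 33, 3, 7, 9, 4] cursor@87
After 7 (insert_after(34)): list=[87, 34, 2, 33, 3, 7, 9, 4] cursor@87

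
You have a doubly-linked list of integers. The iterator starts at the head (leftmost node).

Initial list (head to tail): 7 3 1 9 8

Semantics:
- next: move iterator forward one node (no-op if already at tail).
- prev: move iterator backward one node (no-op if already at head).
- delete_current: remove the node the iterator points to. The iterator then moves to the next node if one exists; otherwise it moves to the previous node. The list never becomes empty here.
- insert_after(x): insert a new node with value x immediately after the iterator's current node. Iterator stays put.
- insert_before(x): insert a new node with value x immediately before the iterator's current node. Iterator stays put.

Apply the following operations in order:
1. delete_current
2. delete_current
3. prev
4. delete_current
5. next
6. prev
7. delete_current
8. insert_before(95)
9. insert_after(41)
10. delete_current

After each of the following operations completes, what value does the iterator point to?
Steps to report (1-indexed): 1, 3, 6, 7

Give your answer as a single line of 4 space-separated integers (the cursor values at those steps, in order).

After 1 (delete_current): list=[3, 1, 9, 8] cursor@3
After 2 (delete_current): list=[1, 9, 8] cursor@1
After 3 (prev): list=[1, 9, 8] cursor@1
After 4 (delete_current): list=[9, 8] cursor@9
After 5 (next): list=[9, 8] cursor@8
After 6 (prev): list=[9, 8] cursor@9
After 7 (delete_current): list=[8] cursor@8
After 8 (insert_before(95)): list=[95, 8] cursor@8
After 9 (insert_after(41)): list=[95, 8, 41] cursor@8
After 10 (delete_current): list=[95, 41] cursor@41

Answer: 3 1 9 8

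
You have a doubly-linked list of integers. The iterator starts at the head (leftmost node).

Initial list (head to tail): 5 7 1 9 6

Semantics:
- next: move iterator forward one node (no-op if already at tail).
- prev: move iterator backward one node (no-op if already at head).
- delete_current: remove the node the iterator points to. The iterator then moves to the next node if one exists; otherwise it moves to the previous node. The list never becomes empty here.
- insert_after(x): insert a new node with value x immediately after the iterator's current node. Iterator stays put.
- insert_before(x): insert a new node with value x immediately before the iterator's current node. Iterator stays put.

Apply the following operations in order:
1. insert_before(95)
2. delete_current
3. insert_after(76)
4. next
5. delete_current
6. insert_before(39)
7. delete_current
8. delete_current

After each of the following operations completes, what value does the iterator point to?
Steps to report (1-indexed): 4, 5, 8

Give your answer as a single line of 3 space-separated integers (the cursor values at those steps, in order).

After 1 (insert_before(95)): list=[95, 5, 7, 1, 9, 6] cursor@5
After 2 (delete_current): list=[95, 7, 1, 9, 6] cursor@7
After 3 (insert_after(76)): list=[95, 7, 76, 1, 9, 6] cursor@7
After 4 (next): list=[95, 7, 76, 1, 9, 6] cursor@76
After 5 (delete_current): list=[95, 7, 1, 9, 6] cursor@1
After 6 (insert_before(39)): list=[95, 7, 39, 1, 9, 6] cursor@1
After 7 (delete_current): list=[95, 7, 39, 9, 6] cursor@9
After 8 (delete_current): list=[95, 7, 39, 6] cursor@6

Answer: 76 1 6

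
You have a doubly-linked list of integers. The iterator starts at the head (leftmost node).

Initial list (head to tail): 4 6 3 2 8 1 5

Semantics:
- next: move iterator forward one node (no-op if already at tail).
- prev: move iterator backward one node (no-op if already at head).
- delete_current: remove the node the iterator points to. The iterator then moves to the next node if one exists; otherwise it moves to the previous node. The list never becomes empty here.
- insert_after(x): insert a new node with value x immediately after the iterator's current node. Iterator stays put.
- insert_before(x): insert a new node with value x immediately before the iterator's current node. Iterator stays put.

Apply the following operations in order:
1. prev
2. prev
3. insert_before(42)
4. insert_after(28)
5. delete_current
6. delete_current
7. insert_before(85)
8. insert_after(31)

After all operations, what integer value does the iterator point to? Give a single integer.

After 1 (prev): list=[4, 6, 3, 2, 8, 1, 5] cursor@4
After 2 (prev): list=[4, 6, 3, 2, 8, 1, 5] cursor@4
After 3 (insert_before(42)): list=[42, 4, 6, 3, 2, 8, 1, 5] cursor@4
After 4 (insert_after(28)): list=[42, 4, 28, 6, 3, 2, 8, 1, 5] cursor@4
After 5 (delete_current): list=[42, 28, 6, 3, 2, 8, 1, 5] cursor@28
After 6 (delete_current): list=[42, 6, 3, 2, 8, 1, 5] cursor@6
After 7 (insert_before(85)): list=[42, 85, 6, 3, 2, 8, 1, 5] cursor@6
After 8 (insert_after(31)): list=[42, 85, 6, 31, 3, 2, 8, 1, 5] cursor@6

Answer: 6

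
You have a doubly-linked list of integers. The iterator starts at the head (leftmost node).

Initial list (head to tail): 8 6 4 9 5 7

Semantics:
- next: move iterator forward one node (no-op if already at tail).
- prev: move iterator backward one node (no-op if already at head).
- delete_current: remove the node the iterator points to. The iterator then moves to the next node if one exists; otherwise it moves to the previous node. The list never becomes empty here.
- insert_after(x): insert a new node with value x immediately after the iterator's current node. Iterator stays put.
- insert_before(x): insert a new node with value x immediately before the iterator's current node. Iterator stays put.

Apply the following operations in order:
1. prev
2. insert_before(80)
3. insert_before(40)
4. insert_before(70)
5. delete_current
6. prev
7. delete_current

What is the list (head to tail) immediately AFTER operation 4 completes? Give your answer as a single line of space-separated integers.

After 1 (prev): list=[8, 6, 4, 9, 5, 7] cursor@8
After 2 (insert_before(80)): list=[80, 8, 6, 4, 9, 5, 7] cursor@8
After 3 (insert_before(40)): list=[80, 40, 8, 6, 4, 9, 5, 7] cursor@8
After 4 (insert_before(70)): list=[80, 40, 70, 8, 6, 4, 9, 5, 7] cursor@8

Answer: 80 40 70 8 6 4 9 5 7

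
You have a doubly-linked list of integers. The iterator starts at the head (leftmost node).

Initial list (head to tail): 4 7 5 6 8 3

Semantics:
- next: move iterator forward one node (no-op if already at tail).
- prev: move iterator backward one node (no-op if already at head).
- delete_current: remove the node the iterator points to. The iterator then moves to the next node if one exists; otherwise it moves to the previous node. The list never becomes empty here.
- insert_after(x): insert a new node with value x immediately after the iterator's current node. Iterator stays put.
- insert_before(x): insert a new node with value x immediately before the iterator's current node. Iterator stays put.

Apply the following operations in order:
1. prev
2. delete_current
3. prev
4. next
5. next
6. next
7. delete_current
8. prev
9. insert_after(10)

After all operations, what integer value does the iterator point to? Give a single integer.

Answer: 6

Derivation:
After 1 (prev): list=[4, 7, 5, 6, 8, 3] cursor@4
After 2 (delete_current): list=[7, 5, 6, 8, 3] cursor@7
After 3 (prev): list=[7, 5, 6, 8, 3] cursor@7
After 4 (next): list=[7, 5, 6, 8, 3] cursor@5
After 5 (next): list=[7, 5, 6, 8, 3] cursor@6
After 6 (next): list=[7, 5, 6, 8, 3] cursor@8
After 7 (delete_current): list=[7, 5, 6, 3] cursor@3
After 8 (prev): list=[7, 5, 6, 3] cursor@6
After 9 (insert_after(10)): list=[7, 5, 6, 10, 3] cursor@6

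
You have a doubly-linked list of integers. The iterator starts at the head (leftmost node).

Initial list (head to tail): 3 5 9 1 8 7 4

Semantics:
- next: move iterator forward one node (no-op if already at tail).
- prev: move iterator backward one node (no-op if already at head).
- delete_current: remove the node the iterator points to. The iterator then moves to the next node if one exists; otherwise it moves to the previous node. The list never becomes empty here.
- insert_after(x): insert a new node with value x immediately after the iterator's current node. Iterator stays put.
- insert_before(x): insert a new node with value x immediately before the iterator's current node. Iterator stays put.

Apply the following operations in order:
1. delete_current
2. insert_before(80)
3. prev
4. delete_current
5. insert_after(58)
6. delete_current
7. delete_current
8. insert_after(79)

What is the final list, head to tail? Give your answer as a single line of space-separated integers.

After 1 (delete_current): list=[5, 9, 1, 8, 7, 4] cursor@5
After 2 (insert_before(80)): list=[80, 5, 9, 1, 8, 7, 4] cursor@5
After 3 (prev): list=[80, 5, 9, 1, 8, 7, 4] cursor@80
After 4 (delete_current): list=[5, 9, 1, 8, 7, 4] cursor@5
After 5 (insert_after(58)): list=[5, 58, 9, 1, 8, 7, 4] cursor@5
After 6 (delete_current): list=[58, 9, 1, 8, 7, 4] cursor@58
After 7 (delete_current): list=[9, 1, 8, 7, 4] cursor@9
After 8 (insert_after(79)): list=[9, 79, 1, 8, 7, 4] cursor@9

Answer: 9 79 1 8 7 4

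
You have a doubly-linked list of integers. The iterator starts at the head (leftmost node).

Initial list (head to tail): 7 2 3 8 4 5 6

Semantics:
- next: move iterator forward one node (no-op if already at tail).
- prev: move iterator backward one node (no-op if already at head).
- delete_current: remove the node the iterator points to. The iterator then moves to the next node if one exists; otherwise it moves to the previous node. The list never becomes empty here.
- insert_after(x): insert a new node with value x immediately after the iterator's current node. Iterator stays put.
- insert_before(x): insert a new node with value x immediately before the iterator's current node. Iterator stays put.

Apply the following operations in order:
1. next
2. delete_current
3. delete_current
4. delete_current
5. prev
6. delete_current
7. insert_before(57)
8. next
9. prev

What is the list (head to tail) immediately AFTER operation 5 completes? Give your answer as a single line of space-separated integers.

Answer: 7 4 5 6

Derivation:
After 1 (next): list=[7, 2, 3, 8, 4, 5, 6] cursor@2
After 2 (delete_current): list=[7, 3, 8, 4, 5, 6] cursor@3
After 3 (delete_current): list=[7, 8, 4, 5, 6] cursor@8
After 4 (delete_current): list=[7, 4, 5, 6] cursor@4
After 5 (prev): list=[7, 4, 5, 6] cursor@7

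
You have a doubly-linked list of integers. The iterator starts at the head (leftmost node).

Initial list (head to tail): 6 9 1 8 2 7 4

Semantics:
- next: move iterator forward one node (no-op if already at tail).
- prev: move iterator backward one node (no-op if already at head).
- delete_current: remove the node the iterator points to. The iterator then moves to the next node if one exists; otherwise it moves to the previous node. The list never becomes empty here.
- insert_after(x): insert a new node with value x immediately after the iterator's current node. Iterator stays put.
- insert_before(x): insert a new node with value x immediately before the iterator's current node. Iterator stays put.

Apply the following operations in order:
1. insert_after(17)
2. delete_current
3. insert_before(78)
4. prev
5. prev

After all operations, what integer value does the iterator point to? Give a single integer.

After 1 (insert_after(17)): list=[6, 17, 9, 1, 8, 2, 7, 4] cursor@6
After 2 (delete_current): list=[17, 9, 1, 8, 2, 7, 4] cursor@17
After 3 (insert_before(78)): list=[78, 17, 9, 1, 8, 2, 7, 4] cursor@17
After 4 (prev): list=[78, 17, 9, 1, 8, 2, 7, 4] cursor@78
After 5 (prev): list=[78, 17, 9, 1, 8, 2, 7, 4] cursor@78

Answer: 78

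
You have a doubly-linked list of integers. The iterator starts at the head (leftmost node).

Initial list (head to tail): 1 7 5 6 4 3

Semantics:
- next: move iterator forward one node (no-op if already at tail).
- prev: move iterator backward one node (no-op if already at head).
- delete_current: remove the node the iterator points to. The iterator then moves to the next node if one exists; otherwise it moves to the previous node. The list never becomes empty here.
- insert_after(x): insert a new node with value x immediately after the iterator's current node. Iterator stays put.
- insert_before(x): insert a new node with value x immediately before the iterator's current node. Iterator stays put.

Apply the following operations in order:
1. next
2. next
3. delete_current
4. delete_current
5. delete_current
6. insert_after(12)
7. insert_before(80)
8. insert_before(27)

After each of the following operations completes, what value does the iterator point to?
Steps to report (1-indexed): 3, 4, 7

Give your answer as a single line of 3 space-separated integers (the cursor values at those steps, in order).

Answer: 6 4 3

Derivation:
After 1 (next): list=[1, 7, 5, 6, 4, 3] cursor@7
After 2 (next): list=[1, 7, 5, 6, 4, 3] cursor@5
After 3 (delete_current): list=[1, 7, 6, 4, 3] cursor@6
After 4 (delete_current): list=[1, 7, 4, 3] cursor@4
After 5 (delete_current): list=[1, 7, 3] cursor@3
After 6 (insert_after(12)): list=[1, 7, 3, 12] cursor@3
After 7 (insert_before(80)): list=[1, 7, 80, 3, 12] cursor@3
After 8 (insert_before(27)): list=[1, 7, 80, 27, 3, 12] cursor@3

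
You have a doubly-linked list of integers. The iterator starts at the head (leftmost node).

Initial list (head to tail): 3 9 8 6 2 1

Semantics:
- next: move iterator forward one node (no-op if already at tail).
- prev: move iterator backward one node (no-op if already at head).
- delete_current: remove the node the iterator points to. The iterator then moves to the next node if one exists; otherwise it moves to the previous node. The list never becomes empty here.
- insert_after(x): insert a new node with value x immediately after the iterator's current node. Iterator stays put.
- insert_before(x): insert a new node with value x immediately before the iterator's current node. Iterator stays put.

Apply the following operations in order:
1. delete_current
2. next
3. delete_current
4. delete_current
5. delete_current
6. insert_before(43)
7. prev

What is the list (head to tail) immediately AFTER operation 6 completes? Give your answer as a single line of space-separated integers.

After 1 (delete_current): list=[9, 8, 6, 2, 1] cursor@9
After 2 (next): list=[9, 8, 6, 2, 1] cursor@8
After 3 (delete_current): list=[9, 6, 2, 1] cursor@6
After 4 (delete_current): list=[9, 2, 1] cursor@2
After 5 (delete_current): list=[9, 1] cursor@1
After 6 (insert_before(43)): list=[9, 43, 1] cursor@1

Answer: 9 43 1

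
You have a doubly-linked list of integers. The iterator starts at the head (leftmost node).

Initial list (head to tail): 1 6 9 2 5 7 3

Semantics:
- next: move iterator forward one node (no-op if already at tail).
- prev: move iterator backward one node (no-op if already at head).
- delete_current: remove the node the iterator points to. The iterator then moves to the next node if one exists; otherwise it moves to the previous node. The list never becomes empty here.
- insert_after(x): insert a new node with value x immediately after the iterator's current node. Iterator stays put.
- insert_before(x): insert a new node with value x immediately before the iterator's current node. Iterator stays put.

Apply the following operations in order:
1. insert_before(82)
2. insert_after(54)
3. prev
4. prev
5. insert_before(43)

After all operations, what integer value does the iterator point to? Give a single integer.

Answer: 82

Derivation:
After 1 (insert_before(82)): list=[82, 1, 6, 9, 2, 5, 7, 3] cursor@1
After 2 (insert_after(54)): list=[82, 1, 54, 6, 9, 2, 5, 7, 3] cursor@1
After 3 (prev): list=[82, 1, 54, 6, 9, 2, 5, 7, 3] cursor@82
After 4 (prev): list=[82, 1, 54, 6, 9, 2, 5, 7, 3] cursor@82
After 5 (insert_before(43)): list=[43, 82, 1, 54, 6, 9, 2, 5, 7, 3] cursor@82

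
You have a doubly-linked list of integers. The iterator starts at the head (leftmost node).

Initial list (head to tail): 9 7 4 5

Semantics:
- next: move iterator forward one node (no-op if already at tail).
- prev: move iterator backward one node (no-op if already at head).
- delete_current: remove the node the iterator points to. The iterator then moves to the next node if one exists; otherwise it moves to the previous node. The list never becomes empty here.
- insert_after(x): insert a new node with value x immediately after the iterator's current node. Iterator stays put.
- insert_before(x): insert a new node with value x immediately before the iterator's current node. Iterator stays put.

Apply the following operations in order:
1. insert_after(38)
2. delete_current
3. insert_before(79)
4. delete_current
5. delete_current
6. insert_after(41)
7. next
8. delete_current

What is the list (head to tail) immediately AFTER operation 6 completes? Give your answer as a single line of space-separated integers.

Answer: 79 4 41 5

Derivation:
After 1 (insert_after(38)): list=[9, 38, 7, 4, 5] cursor@9
After 2 (delete_current): list=[38, 7, 4, 5] cursor@38
After 3 (insert_before(79)): list=[79, 38, 7, 4, 5] cursor@38
After 4 (delete_current): list=[79, 7, 4, 5] cursor@7
After 5 (delete_current): list=[79, 4, 5] cursor@4
After 6 (insert_after(41)): list=[79, 4, 41, 5] cursor@4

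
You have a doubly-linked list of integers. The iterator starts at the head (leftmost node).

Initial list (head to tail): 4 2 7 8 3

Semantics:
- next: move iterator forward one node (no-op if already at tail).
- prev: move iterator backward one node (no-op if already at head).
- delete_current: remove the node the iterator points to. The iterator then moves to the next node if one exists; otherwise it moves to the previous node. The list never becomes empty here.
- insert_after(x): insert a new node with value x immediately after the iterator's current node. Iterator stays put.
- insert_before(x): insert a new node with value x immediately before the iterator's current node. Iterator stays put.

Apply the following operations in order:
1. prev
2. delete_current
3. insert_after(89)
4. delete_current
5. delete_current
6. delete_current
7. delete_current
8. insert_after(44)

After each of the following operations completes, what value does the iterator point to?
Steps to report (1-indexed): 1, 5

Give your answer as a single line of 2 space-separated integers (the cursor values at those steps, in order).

Answer: 4 7

Derivation:
After 1 (prev): list=[4, 2, 7, 8, 3] cursor@4
After 2 (delete_current): list=[2, 7, 8, 3] cursor@2
After 3 (insert_after(89)): list=[2, 89, 7, 8, 3] cursor@2
After 4 (delete_current): list=[89, 7, 8, 3] cursor@89
After 5 (delete_current): list=[7, 8, 3] cursor@7
After 6 (delete_current): list=[8, 3] cursor@8
After 7 (delete_current): list=[3] cursor@3
After 8 (insert_after(44)): list=[3, 44] cursor@3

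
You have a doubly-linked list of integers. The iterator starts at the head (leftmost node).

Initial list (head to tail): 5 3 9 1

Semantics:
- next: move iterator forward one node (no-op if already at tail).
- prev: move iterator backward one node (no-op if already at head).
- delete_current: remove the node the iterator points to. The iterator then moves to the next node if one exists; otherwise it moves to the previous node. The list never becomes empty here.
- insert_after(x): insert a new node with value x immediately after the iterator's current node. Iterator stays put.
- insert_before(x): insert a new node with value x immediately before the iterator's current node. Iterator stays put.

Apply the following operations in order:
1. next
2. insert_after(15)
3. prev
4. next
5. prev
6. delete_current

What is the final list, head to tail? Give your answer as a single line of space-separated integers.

Answer: 3 15 9 1

Derivation:
After 1 (next): list=[5, 3, 9, 1] cursor@3
After 2 (insert_after(15)): list=[5, 3, 15, 9, 1] cursor@3
After 3 (prev): list=[5, 3, 15, 9, 1] cursor@5
After 4 (next): list=[5, 3, 15, 9, 1] cursor@3
After 5 (prev): list=[5, 3, 15, 9, 1] cursor@5
After 6 (delete_current): list=[3, 15, 9, 1] cursor@3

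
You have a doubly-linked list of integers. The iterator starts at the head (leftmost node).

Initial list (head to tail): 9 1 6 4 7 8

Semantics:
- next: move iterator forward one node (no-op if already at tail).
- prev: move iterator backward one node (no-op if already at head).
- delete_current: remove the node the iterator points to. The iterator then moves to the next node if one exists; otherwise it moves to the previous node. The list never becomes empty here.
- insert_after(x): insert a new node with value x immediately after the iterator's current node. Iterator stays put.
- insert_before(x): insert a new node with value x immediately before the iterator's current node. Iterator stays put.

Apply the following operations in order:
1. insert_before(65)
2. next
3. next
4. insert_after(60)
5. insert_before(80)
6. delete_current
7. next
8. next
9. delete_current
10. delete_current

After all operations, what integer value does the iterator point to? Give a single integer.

Answer: 4

Derivation:
After 1 (insert_before(65)): list=[65, 9, 1, 6, 4, 7, 8] cursor@9
After 2 (next): list=[65, 9, 1, 6, 4, 7, 8] cursor@1
After 3 (next): list=[65, 9, 1, 6, 4, 7, 8] cursor@6
After 4 (insert_after(60)): list=[65, 9, 1, 6, 60, 4, 7, 8] cursor@6
After 5 (insert_before(80)): list=[65, 9, 1, 80, 6, 60, 4, 7, 8] cursor@6
After 6 (delete_current): list=[65, 9, 1, 80, 60, 4, 7, 8] cursor@60
After 7 (next): list=[65, 9, 1, 80, 60, 4, 7, 8] cursor@4
After 8 (next): list=[65, 9, 1, 80, 60, 4, 7, 8] cursor@7
After 9 (delete_current): list=[65, 9, 1, 80, 60, 4, 8] cursor@8
After 10 (delete_current): list=[65, 9, 1, 80, 60, 4] cursor@4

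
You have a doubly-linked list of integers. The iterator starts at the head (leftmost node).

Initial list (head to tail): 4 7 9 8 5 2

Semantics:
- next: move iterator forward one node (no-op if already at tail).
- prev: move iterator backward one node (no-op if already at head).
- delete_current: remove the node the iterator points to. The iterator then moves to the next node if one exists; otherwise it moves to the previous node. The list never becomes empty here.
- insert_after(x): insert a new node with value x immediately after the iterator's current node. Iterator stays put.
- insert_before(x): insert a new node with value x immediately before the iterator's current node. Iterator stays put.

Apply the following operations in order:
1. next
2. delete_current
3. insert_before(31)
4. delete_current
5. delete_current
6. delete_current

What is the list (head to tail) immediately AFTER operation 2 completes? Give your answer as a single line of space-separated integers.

After 1 (next): list=[4, 7, 9, 8, 5, 2] cursor@7
After 2 (delete_current): list=[4, 9, 8, 5, 2] cursor@9

Answer: 4 9 8 5 2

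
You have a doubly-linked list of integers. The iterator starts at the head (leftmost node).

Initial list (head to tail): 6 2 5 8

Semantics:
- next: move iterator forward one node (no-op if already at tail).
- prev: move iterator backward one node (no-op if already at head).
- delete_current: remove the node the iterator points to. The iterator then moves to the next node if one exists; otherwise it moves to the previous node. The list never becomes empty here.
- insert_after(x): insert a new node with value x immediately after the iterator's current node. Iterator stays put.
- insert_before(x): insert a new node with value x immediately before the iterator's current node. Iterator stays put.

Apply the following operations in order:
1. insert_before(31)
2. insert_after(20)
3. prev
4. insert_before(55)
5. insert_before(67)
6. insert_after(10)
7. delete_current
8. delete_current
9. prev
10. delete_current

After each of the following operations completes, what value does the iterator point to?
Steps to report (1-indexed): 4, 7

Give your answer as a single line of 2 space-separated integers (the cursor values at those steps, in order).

Answer: 31 10

Derivation:
After 1 (insert_before(31)): list=[31, 6, 2, 5, 8] cursor@6
After 2 (insert_after(20)): list=[31, 6, 20, 2, 5, 8] cursor@6
After 3 (prev): list=[31, 6, 20, 2, 5, 8] cursor@31
After 4 (insert_before(55)): list=[55, 31, 6, 20, 2, 5, 8] cursor@31
After 5 (insert_before(67)): list=[55, 67, 31, 6, 20, 2, 5, 8] cursor@31
After 6 (insert_after(10)): list=[55, 67, 31, 10, 6, 20, 2, 5, 8] cursor@31
After 7 (delete_current): list=[55, 67, 10, 6, 20, 2, 5, 8] cursor@10
After 8 (delete_current): list=[55, 67, 6, 20, 2, 5, 8] cursor@6
After 9 (prev): list=[55, 67, 6, 20, 2, 5, 8] cursor@67
After 10 (delete_current): list=[55, 6, 20, 2, 5, 8] cursor@6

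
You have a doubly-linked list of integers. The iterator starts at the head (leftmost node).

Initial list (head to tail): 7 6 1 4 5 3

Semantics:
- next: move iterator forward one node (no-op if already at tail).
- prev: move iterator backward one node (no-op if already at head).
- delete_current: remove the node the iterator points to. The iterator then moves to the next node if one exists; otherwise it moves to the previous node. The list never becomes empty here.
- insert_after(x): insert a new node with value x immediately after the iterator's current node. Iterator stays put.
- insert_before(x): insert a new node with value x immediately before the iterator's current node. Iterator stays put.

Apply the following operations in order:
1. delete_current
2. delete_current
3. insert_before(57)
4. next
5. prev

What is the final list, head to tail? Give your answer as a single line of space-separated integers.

After 1 (delete_current): list=[6, 1, 4, 5, 3] cursor@6
After 2 (delete_current): list=[1, 4, 5, 3] cursor@1
After 3 (insert_before(57)): list=[57, 1, 4, 5, 3] cursor@1
After 4 (next): list=[57, 1, 4, 5, 3] cursor@4
After 5 (prev): list=[57, 1, 4, 5, 3] cursor@1

Answer: 57 1 4 5 3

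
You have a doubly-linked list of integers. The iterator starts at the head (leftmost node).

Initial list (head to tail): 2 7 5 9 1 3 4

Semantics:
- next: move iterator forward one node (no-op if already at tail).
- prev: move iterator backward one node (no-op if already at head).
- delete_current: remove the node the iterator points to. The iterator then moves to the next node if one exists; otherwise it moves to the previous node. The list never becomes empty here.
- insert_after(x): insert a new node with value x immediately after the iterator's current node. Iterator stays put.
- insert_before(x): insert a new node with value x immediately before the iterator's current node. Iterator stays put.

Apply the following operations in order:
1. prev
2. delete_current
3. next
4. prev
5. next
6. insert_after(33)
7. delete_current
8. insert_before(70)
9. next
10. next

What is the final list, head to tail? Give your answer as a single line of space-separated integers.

After 1 (prev): list=[2, 7, 5, 9, 1, 3, 4] cursor@2
After 2 (delete_current): list=[7, 5, 9, 1, 3, 4] cursor@7
After 3 (next): list=[7, 5, 9, 1, 3, 4] cursor@5
After 4 (prev): list=[7, 5, 9, 1, 3, 4] cursor@7
After 5 (next): list=[7, 5, 9, 1, 3, 4] cursor@5
After 6 (insert_after(33)): list=[7, 5, 33, 9, 1, 3, 4] cursor@5
After 7 (delete_current): list=[7, 33, 9, 1, 3, 4] cursor@33
After 8 (insert_before(70)): list=[7, 70, 33, 9, 1, 3, 4] cursor@33
After 9 (next): list=[7, 70, 33, 9, 1, 3, 4] cursor@9
After 10 (next): list=[7, 70, 33, 9, 1, 3, 4] cursor@1

Answer: 7 70 33 9 1 3 4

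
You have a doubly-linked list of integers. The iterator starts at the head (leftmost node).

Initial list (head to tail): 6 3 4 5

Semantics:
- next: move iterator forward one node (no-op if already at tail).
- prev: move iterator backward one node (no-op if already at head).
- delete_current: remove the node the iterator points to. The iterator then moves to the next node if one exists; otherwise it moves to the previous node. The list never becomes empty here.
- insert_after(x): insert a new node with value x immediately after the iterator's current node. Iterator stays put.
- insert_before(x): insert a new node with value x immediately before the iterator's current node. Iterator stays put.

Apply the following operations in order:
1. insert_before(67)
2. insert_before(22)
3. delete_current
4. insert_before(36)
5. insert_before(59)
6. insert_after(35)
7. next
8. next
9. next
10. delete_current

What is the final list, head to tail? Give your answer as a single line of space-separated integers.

Answer: 67 22 36 59 3 35 4

Derivation:
After 1 (insert_before(67)): list=[67, 6, 3, 4, 5] cursor@6
After 2 (insert_before(22)): list=[67, 22, 6, 3, 4, 5] cursor@6
After 3 (delete_current): list=[67, 22, 3, 4, 5] cursor@3
After 4 (insert_before(36)): list=[67, 22, 36, 3, 4, 5] cursor@3
After 5 (insert_before(59)): list=[67, 22, 36, 59, 3, 4, 5] cursor@3
After 6 (insert_after(35)): list=[67, 22, 36, 59, 3, 35, 4, 5] cursor@3
After 7 (next): list=[67, 22, 36, 59, 3, 35, 4, 5] cursor@35
After 8 (next): list=[67, 22, 36, 59, 3, 35, 4, 5] cursor@4
After 9 (next): list=[67, 22, 36, 59, 3, 35, 4, 5] cursor@5
After 10 (delete_current): list=[67, 22, 36, 59, 3, 35, 4] cursor@4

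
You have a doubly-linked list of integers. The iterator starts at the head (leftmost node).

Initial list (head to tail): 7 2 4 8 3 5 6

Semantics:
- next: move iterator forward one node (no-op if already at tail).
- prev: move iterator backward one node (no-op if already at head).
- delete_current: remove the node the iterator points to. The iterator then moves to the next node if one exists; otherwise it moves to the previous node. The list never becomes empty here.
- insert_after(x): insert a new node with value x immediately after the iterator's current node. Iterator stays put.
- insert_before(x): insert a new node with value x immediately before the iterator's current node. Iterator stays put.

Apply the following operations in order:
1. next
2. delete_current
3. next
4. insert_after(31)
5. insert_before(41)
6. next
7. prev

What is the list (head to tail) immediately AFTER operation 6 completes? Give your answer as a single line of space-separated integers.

After 1 (next): list=[7, 2, 4, 8, 3, 5, 6] cursor@2
After 2 (delete_current): list=[7, 4, 8, 3, 5, 6] cursor@4
After 3 (next): list=[7, 4, 8, 3, 5, 6] cursor@8
After 4 (insert_after(31)): list=[7, 4, 8, 31, 3, 5, 6] cursor@8
After 5 (insert_before(41)): list=[7, 4, 41, 8, 31, 3, 5, 6] cursor@8
After 6 (next): list=[7, 4, 41, 8, 31, 3, 5, 6] cursor@31

Answer: 7 4 41 8 31 3 5 6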